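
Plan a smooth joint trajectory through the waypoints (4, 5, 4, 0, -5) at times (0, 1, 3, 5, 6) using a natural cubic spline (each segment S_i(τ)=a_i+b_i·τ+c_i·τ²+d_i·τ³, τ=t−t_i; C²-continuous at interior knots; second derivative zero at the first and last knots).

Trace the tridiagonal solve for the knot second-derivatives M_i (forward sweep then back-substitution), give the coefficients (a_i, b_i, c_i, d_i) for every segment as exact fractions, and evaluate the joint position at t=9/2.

Δ: Δ0=1, Δ1=-1/2, Δ2=-2, Δ3=-5
row 1: diag=6, rhs=-9; c'=1/3, d'=-3/2
row 2: denom=8−2·1/3=22/3; d'=(-9−2·-3/2)/(22/3)=-9/11
row 3: denom=6−2·3/11=60/11; d'=(-18−2·-9/11)/(60/11)=-3
back: M3=-3
back: M2=-9/11−3/11·-3=0
back: M1=-3/2−1/3·0=-3/2
M: M0=0, M1=-3/2, M2=0, M3=-3, M4=0
seg 0: a=4, c=M0/2=0, d=(M1−M0)/(6·1)=-1/4, b=Δ0−h0·(2M0+M1)/6=5/4
seg 1: a=5, c=M1/2=-3/4, d=(M2−M1)/(6·2)=1/8, b=Δ1−h1·(2M1+M2)/6=1/2
seg 2: a=4, c=M2/2=0, d=(M3−M2)/(6·2)=-1/4, b=Δ2−h2·(2M2+M3)/6=-1
seg 3: a=0, c=M3/2=-3/2, d=(M4−M3)/(6·1)=1/2, b=Δ3−h3·(2M3+M4)/6=-4
t_q=9/2 → seg 2, τ=3/2; S=4+-1·τ+0·τ²+-1/4·τ³=53/32

  seg 0: a=4 b=5/4 c=0 d=-1/4
  seg 1: a=5 b=1/2 c=-3/4 d=1/8
  seg 2: a=4 b=-1 c=0 d=-1/4
  seg 3: a=0 b=-4 c=-3/2 d=1/2
S(9/2) = 53/32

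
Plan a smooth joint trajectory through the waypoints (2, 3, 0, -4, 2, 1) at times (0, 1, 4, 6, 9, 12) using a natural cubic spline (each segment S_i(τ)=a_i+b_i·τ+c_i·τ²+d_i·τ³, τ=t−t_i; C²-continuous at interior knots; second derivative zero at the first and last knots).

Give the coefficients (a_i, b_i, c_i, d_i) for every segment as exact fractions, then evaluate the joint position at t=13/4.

  seg 0: a=2 b=2986/2499 c=0 d=-487/2499
  seg 1: a=3 b=1525/2499 c=-487/833 d=359/22491
  seg 2: a=0 b=-6164/2499 c=-1102/2499 d=1685/4998
  seg 3: a=-4 b=-22/119 c=3953/2499 d=-237/833
  seg 4: a=2 b=1353/833 c=-2446/2499 d=2446/22491
S(13/4) = 85041/53312

Δ: Δ0=1, Δ1=-1, Δ2=-2, Δ3=2, Δ4=-1/3
row 1: diag=8, rhs=-12; c'=3/8, d'=-3/2
row 2: denom=10−3·3/8=71/8; d'=(-6−3·-3/2)/(71/8)=-12/71
row 3: denom=10−2·16/71=678/71; d'=(24−2·-12/71)/(678/71)=288/113
row 4: denom=12−3·71/226=2499/226; d'=(-14−3·288/113)/(2499/226)=-4892/2499
back: M4=-4892/2499
back: M3=288/113−71/226·-4892/2499=7906/2499
back: M2=-12/71−16/71·7906/2499=-2204/2499
back: M1=-3/2−3/8·-2204/2499=-974/833
M: M0=0, M1=-974/833, M2=-2204/2499, M3=7906/2499, M4=-4892/2499, M5=0
seg 0: a=2, c=M0/2=0, d=(M1−M0)/(6·1)=-487/2499, b=Δ0−h0·(2M0+M1)/6=2986/2499
seg 1: a=3, c=M1/2=-487/833, d=(M2−M1)/(6·3)=359/22491, b=Δ1−h1·(2M1+M2)/6=1525/2499
seg 2: a=0, c=M2/2=-1102/2499, d=(M3−M2)/(6·2)=1685/4998, b=Δ2−h2·(2M2+M3)/6=-6164/2499
seg 3: a=-4, c=M3/2=3953/2499, d=(M4−M3)/(6·3)=-237/833, b=Δ3−h3·(2M3+M4)/6=-22/119
seg 4: a=2, c=M4/2=-2446/2499, d=(M5−M4)/(6·3)=2446/22491, b=Δ4−h4·(2M4+M5)/6=1353/833
t_q=13/4 → seg 1, τ=9/4; S=3+1525/2499·τ+-487/833·τ²+359/22491·τ³=85041/53312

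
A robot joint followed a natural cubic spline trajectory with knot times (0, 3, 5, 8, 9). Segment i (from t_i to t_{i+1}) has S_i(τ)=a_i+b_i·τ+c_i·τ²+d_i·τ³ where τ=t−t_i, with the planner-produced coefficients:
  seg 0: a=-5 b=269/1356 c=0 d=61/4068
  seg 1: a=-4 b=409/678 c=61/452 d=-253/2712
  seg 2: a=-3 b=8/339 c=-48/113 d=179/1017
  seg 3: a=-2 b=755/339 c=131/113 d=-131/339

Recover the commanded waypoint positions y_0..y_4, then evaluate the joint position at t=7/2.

y_0 = S_0(0) = a_0 = -5
y_1 = S_1(0) = a_1 = -4
y_2 = S_2(0) = a_2 = -3
y_3 = S_3(0) = a_3 = -2
y_4 = S_3(1) = 1
t_q=7/2 is in segment 1 (τ=1/2); S_1(τ)=-26587/7232

y_0=-5 y_1=-4 y_2=-3 y_3=-2 y_4=1
S(7/2) = -26587/7232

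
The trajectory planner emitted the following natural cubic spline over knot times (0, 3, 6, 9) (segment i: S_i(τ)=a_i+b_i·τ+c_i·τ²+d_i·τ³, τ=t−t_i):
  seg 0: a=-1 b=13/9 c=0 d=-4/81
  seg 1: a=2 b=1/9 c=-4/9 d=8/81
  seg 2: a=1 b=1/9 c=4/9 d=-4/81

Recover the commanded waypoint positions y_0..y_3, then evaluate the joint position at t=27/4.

y_0 = S_0(0) = a_0 = -1
y_1 = S_1(0) = a_1 = 2
y_2 = S_2(0) = a_2 = 1
y_3 = S_2(3) = 4
t_q=27/4 is in segment 2 (τ=3/4); S_2(τ)=21/16

y_0=-1 y_1=2 y_2=1 y_3=4
S(27/4) = 21/16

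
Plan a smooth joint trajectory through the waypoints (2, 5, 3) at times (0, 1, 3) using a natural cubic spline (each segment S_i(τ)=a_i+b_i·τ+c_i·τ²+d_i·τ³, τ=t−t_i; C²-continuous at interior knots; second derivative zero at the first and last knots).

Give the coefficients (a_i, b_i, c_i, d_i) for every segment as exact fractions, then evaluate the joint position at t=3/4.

Δ: Δ0=3, Δ1=-1
row 1: diag=6, rhs=-24; c'=1/3, d'=-4
back: M1=-4
M: M0=0, M1=-4, M2=0
seg 0: a=2, c=M0/2=0, d=(M1−M0)/(6·1)=-2/3, b=Δ0−h0·(2M0+M1)/6=11/3
seg 1: a=5, c=M1/2=-2, d=(M2−M1)/(6·2)=1/3, b=Δ1−h1·(2M1+M2)/6=5/3
t_q=3/4 → seg 0, τ=3/4; S=2+11/3·τ+0·τ²+-2/3·τ³=143/32

  seg 0: a=2 b=11/3 c=0 d=-2/3
  seg 1: a=5 b=5/3 c=-2 d=1/3
S(3/4) = 143/32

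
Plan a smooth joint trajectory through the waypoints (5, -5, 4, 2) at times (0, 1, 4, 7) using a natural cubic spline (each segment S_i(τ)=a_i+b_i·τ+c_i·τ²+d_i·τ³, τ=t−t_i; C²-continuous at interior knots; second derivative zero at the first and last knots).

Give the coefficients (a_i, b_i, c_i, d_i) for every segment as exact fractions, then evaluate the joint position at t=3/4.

  seg 0: a=5 b=-1037/87 c=0 d=167/87
  seg 1: a=-5 b=-536/87 c=167/29 d=-706/783
  seg 2: a=4 b=352/87 c=-205/87 d=205/783
S(3/4) = -5809/1856

Δ: Δ0=-10, Δ1=3, Δ2=-2/3
row 1: diag=8, rhs=78; c'=3/8, d'=39/4
row 2: denom=12−3·3/8=87/8; d'=(-22−3·39/4)/(87/8)=-410/87
back: M2=-410/87
back: M1=39/4−3/8·-410/87=334/29
M: M0=0, M1=334/29, M2=-410/87, M3=0
seg 0: a=5, c=M0/2=0, d=(M1−M0)/(6·1)=167/87, b=Δ0−h0·(2M0+M1)/6=-1037/87
seg 1: a=-5, c=M1/2=167/29, d=(M2−M1)/(6·3)=-706/783, b=Δ1−h1·(2M1+M2)/6=-536/87
seg 2: a=4, c=M2/2=-205/87, d=(M3−M2)/(6·3)=205/783, b=Δ2−h2·(2M2+M3)/6=352/87
t_q=3/4 → seg 0, τ=3/4; S=5+-1037/87·τ+0·τ²+167/87·τ³=-5809/1856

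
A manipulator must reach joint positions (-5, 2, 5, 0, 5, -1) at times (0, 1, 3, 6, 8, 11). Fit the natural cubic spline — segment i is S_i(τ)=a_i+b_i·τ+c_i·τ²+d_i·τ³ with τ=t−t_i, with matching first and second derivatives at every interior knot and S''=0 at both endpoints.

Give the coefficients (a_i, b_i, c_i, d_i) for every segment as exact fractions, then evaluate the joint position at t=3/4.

  seg 0: a=-5 b=12575/1612 c=0 d=-1291/1612
  seg 1: a=2 b=4351/806 c=-3873/1612 d=731/3224
  seg 2: a=5 b=-601/403 c=-420/403 d=3568/10881
  seg 3: a=0 b=447/403 c=2308/1209 d=-5869/9672
  seg 4: a=5 b=3539/2418 c=-8375/4836 d=8375/43524
S(3/4) = 52903/103168

Δ: Δ0=7, Δ1=3/2, Δ2=-5/3, Δ3=5/2, Δ4=-2
row 1: diag=6, rhs=-33; c'=1/3, d'=-11/2
row 2: denom=10−2·1/3=28/3; d'=(-19−2·-11/2)/(28/3)=-6/7
row 3: denom=10−3·9/28=253/28; d'=(25−3·-6/7)/(253/28)=772/253
row 4: denom=10−2·56/253=2418/253; d'=(-27−2·772/253)/(2418/253)=-8375/2418
back: M4=-8375/2418
back: M3=772/253−56/253·-8375/2418=4616/1209
back: M2=-6/7−9/28·4616/1209=-840/403
back: M1=-11/2−1/3·-840/403=-3873/806
M: M0=0, M1=-3873/806, M2=-840/403, M3=4616/1209, M4=-8375/2418, M5=0
seg 0: a=-5, c=M0/2=0, d=(M1−M0)/(6·1)=-1291/1612, b=Δ0−h0·(2M0+M1)/6=12575/1612
seg 1: a=2, c=M1/2=-3873/1612, d=(M2−M1)/(6·2)=731/3224, b=Δ1−h1·(2M1+M2)/6=4351/806
seg 2: a=5, c=M2/2=-420/403, d=(M3−M2)/(6·3)=3568/10881, b=Δ2−h2·(2M2+M3)/6=-601/403
seg 3: a=0, c=M3/2=2308/1209, d=(M4−M3)/(6·2)=-5869/9672, b=Δ3−h3·(2M3+M4)/6=447/403
seg 4: a=5, c=M4/2=-8375/4836, d=(M5−M4)/(6·3)=8375/43524, b=Δ4−h4·(2M4+M5)/6=3539/2418
t_q=3/4 → seg 0, τ=3/4; S=-5+12575/1612·τ+0·τ²+-1291/1612·τ³=52903/103168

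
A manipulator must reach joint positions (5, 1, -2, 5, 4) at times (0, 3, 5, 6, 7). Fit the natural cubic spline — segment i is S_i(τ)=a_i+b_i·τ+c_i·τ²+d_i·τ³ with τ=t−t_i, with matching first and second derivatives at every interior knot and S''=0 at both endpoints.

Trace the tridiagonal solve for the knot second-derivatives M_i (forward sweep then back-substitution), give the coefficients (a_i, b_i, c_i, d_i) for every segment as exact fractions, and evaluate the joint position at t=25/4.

Δ: Δ0=-4/3, Δ1=-3/2, Δ2=7, Δ3=-1
row 1: diag=10, rhs=-1; c'=1/5, d'=-1/10
row 2: denom=6−2·1/5=28/5; d'=(51−2·-1/10)/(28/5)=64/7
row 3: denom=4−1·5/28=107/28; d'=(-48−1·64/7)/(107/28)=-1600/107
back: M3=-1600/107
back: M2=64/7−5/28·-1600/107=1264/107
back: M1=-1/10−1/5·1264/107=-527/214
M: M0=0, M1=-527/214, M2=1264/107, M3=-1600/107, M4=0
seg 0: a=5, c=M0/2=0, d=(M1−M0)/(6·3)=-527/3852, b=Δ0−h0·(2M0+M1)/6=-131/1284
seg 1: a=1, c=M1/2=-527/428, d=(M2−M1)/(6·2)=3055/2568, b=Δ1−h1·(2M1+M2)/6=-2437/642
seg 2: a=-2, c=M2/2=632/107, d=(M3−M2)/(6·1)=-1432/321, b=Δ2−h2·(2M2+M3)/6=1783/321
seg 3: a=5, c=M3/2=-800/107, d=(M4−M3)/(6·1)=800/321, b=Δ3−h3·(2M3+M4)/6=1279/321
t_q=25/4 → seg 3, τ=1/4; S=5+1279/321·τ+-800/107·τ²+800/321·τ³=2383/428

  seg 0: a=5 b=-131/1284 c=0 d=-527/3852
  seg 1: a=1 b=-2437/642 c=-527/428 d=3055/2568
  seg 2: a=-2 b=1783/321 c=632/107 d=-1432/321
  seg 3: a=5 b=1279/321 c=-800/107 d=800/321
S(25/4) = 2383/428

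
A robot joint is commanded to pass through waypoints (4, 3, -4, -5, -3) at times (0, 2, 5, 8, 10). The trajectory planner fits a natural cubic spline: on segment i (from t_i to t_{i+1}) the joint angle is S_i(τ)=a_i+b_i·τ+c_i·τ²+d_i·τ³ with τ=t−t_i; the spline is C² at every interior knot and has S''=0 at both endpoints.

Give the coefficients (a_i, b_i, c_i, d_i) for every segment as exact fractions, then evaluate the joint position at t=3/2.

  seg 0: a=4 b=-7/1020 c=0 d=-503/4080
  seg 1: a=3 b=-379/255 c=-503/680 d=311/2040
  seg 2: a=-4 b=-217/120 c=43/68 d=-287/6120
  seg 3: a=-5 b=367/510 c=143/680 d=-143/4080
S(3/2) = 38881/10880

Δ: Δ0=-1/2, Δ1=-7/3, Δ2=-1/3, Δ3=1
row 1: diag=10, rhs=-11; c'=3/10, d'=-11/10
row 2: denom=12−3·3/10=111/10; d'=(12−3·-11/10)/(111/10)=51/37
row 3: denom=10−3·10/37=340/37; d'=(8−3·51/37)/(340/37)=143/340
back: M3=143/340
back: M2=51/37−10/37·143/340=43/34
back: M1=-11/10−3/10·43/34=-503/340
M: M0=0, M1=-503/340, M2=43/34, M3=143/340, M4=0
seg 0: a=4, c=M0/2=0, d=(M1−M0)/(6·2)=-503/4080, b=Δ0−h0·(2M0+M1)/6=-7/1020
seg 1: a=3, c=M1/2=-503/680, d=(M2−M1)/(6·3)=311/2040, b=Δ1−h1·(2M1+M2)/6=-379/255
seg 2: a=-4, c=M2/2=43/68, d=(M3−M2)/(6·3)=-287/6120, b=Δ2−h2·(2M2+M3)/6=-217/120
seg 3: a=-5, c=M3/2=143/680, d=(M4−M3)/(6·2)=-143/4080, b=Δ3−h3·(2M3+M4)/6=367/510
t_q=3/2 → seg 0, τ=3/2; S=4+-7/1020·τ+0·τ²+-503/4080·τ³=38881/10880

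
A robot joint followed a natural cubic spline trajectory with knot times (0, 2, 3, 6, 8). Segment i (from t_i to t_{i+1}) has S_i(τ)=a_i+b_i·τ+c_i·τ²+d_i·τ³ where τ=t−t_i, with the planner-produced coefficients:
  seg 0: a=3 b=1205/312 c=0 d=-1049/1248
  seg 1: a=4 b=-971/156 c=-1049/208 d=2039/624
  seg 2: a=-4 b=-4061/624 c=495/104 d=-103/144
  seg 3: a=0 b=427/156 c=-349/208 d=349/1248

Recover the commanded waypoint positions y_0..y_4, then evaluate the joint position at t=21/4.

y_0=3 y_1=4 y_2=-4 y_3=0 y_4=1
S(21/4) = -35875/13312

y_0 = S_0(0) = a_0 = 3
y_1 = S_1(0) = a_1 = 4
y_2 = S_2(0) = a_2 = -4
y_3 = S_3(0) = a_3 = 0
y_4 = S_3(2) = 1
t_q=21/4 is in segment 2 (τ=9/4); S_2(τ)=-35875/13312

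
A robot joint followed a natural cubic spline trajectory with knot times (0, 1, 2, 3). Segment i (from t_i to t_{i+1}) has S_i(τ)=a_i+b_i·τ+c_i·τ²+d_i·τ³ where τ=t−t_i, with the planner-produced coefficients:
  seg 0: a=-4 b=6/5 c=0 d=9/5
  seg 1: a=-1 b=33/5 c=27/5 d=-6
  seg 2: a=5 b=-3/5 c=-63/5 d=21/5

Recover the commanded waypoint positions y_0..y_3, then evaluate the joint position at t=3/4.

y_0 = S_0(0) = a_0 = -4
y_1 = S_1(0) = a_1 = -1
y_2 = S_2(0) = a_2 = 5
y_3 = S_2(1) = -4
t_q=3/4 is in segment 0 (τ=3/4); S_0(τ)=-749/320

y_0=-4 y_1=-1 y_2=5 y_3=-4
S(3/4) = -749/320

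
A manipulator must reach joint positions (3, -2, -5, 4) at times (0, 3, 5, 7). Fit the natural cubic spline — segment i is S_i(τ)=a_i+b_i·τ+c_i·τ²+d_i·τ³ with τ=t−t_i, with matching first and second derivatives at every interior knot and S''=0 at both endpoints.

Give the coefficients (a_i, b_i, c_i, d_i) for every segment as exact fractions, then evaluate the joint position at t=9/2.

Δ: Δ0=-5/3, Δ1=-3/2, Δ2=9/2
row 1: diag=10, rhs=1; c'=1/5, d'=1/10
row 2: denom=8−2·1/5=38/5; d'=(36−2·1/10)/(38/5)=179/38
back: M2=179/38
back: M1=1/10−1/5·179/38=-16/19
M: M0=0, M1=-16/19, M2=179/38, M3=0
seg 0: a=3, c=M0/2=0, d=(M1−M0)/(6·3)=-8/171, b=Δ0−h0·(2M0+M1)/6=-71/57
seg 1: a=-2, c=M1/2=-8/19, d=(M2−M1)/(6·2)=211/456, b=Δ1−h1·(2M1+M2)/6=-143/57
seg 2: a=-5, c=M2/2=179/76, d=(M3−M2)/(6·2)=-179/456, b=Δ2−h2·(2M2+M3)/6=155/114
t_q=9/2 → seg 1, τ=3/2; S=-2+-143/57·τ+-8/19·τ²+211/456·τ³=-6261/1216

  seg 0: a=3 b=-71/57 c=0 d=-8/171
  seg 1: a=-2 b=-143/57 c=-8/19 d=211/456
  seg 2: a=-5 b=155/114 c=179/76 d=-179/456
S(9/2) = -6261/1216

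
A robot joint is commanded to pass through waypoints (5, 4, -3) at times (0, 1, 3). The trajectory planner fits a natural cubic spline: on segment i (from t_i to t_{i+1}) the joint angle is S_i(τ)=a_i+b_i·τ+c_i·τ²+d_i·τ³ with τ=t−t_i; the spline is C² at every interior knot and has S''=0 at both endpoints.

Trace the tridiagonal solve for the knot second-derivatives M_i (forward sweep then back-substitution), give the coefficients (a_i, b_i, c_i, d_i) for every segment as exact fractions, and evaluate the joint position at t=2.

  seg 0: a=5 b=-7/12 c=0 d=-5/12
  seg 1: a=4 b=-11/6 c=-5/4 d=5/24
S(2) = 9/8

Δ: Δ0=-1, Δ1=-7/2
row 1: diag=6, rhs=-15; c'=1/3, d'=-5/2
back: M1=-5/2
M: M0=0, M1=-5/2, M2=0
seg 0: a=5, c=M0/2=0, d=(M1−M0)/(6·1)=-5/12, b=Δ0−h0·(2M0+M1)/6=-7/12
seg 1: a=4, c=M1/2=-5/4, d=(M2−M1)/(6·2)=5/24, b=Δ1−h1·(2M1+M2)/6=-11/6
t_q=2 → seg 1, τ=1; S=4+-11/6·τ+-5/4·τ²+5/24·τ³=9/8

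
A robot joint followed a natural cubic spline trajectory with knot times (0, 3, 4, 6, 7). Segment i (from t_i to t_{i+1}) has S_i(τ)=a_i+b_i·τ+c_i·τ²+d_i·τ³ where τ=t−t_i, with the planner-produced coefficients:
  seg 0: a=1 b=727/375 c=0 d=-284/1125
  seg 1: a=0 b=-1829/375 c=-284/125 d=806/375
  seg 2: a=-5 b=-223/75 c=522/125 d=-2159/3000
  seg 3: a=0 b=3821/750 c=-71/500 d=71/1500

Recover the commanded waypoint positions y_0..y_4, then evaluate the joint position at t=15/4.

y_0=1 y_1=0 y_2=-5 y_3=0 y_4=5
S(15/4) = -16117/4000

y_0 = S_0(0) = a_0 = 1
y_1 = S_1(0) = a_1 = 0
y_2 = S_2(0) = a_2 = -5
y_3 = S_3(0) = a_3 = 0
y_4 = S_3(1) = 5
t_q=15/4 is in segment 1 (τ=3/4); S_1(τ)=-16117/4000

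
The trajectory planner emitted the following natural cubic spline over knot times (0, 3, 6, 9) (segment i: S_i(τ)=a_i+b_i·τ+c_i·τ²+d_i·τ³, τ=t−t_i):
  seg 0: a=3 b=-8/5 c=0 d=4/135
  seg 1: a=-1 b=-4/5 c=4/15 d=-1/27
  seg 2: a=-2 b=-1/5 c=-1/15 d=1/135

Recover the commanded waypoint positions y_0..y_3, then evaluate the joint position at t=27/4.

y_0 = S_0(0) = a_0 = 3
y_1 = S_1(0) = a_1 = -1
y_2 = S_2(0) = a_2 = -2
y_3 = S_2(3) = -3
t_q=27/4 is in segment 2 (τ=3/4); S_2(τ)=-699/320

y_0=3 y_1=-1 y_2=-2 y_3=-3
S(27/4) = -699/320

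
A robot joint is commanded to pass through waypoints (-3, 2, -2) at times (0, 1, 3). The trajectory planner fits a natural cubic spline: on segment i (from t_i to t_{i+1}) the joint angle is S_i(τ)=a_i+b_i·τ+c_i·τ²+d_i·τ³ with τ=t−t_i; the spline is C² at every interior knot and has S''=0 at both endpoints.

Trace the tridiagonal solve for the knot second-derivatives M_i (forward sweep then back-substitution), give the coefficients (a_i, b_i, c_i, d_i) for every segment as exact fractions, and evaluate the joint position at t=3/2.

Δ: Δ0=5, Δ1=-2
row 1: diag=6, rhs=-42; c'=1/3, d'=-7
back: M1=-7
M: M0=0, M1=-7, M2=0
seg 0: a=-3, c=M0/2=0, d=(M1−M0)/(6·1)=-7/6, b=Δ0−h0·(2M0+M1)/6=37/6
seg 1: a=2, c=M1/2=-7/2, d=(M2−M1)/(6·2)=7/12, b=Δ1−h1·(2M1+M2)/6=8/3
t_q=3/2 → seg 1, τ=1/2; S=2+8/3·τ+-7/2·τ²+7/12·τ³=81/32

  seg 0: a=-3 b=37/6 c=0 d=-7/6
  seg 1: a=2 b=8/3 c=-7/2 d=7/12
S(3/2) = 81/32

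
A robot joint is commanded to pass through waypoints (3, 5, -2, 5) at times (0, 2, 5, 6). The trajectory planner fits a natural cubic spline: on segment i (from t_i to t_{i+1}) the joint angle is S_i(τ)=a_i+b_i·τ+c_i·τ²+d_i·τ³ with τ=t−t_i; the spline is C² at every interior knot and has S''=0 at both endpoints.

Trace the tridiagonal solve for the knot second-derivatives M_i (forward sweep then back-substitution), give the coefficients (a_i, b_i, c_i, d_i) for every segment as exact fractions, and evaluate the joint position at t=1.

  seg 0: a=3 b=541/213 c=0 d=-82/213
  seg 1: a=5 b=-443/213 c=-164/71 d=158/213
  seg 2: a=-2 b=871/213 c=310/71 d=-310/213
S(1) = 366/71

Δ: Δ0=1, Δ1=-7/3, Δ2=7
row 1: diag=10, rhs=-20; c'=3/10, d'=-2
row 2: denom=8−3·3/10=71/10; d'=(56−3·-2)/(71/10)=620/71
back: M2=620/71
back: M1=-2−3/10·620/71=-328/71
M: M0=0, M1=-328/71, M2=620/71, M3=0
seg 0: a=3, c=M0/2=0, d=(M1−M0)/(6·2)=-82/213, b=Δ0−h0·(2M0+M1)/6=541/213
seg 1: a=5, c=M1/2=-164/71, d=(M2−M1)/(6·3)=158/213, b=Δ1−h1·(2M1+M2)/6=-443/213
seg 2: a=-2, c=M2/2=310/71, d=(M3−M2)/(6·1)=-310/213, b=Δ2−h2·(2M2+M3)/6=871/213
t_q=1 → seg 0, τ=1; S=3+541/213·τ+0·τ²+-82/213·τ³=366/71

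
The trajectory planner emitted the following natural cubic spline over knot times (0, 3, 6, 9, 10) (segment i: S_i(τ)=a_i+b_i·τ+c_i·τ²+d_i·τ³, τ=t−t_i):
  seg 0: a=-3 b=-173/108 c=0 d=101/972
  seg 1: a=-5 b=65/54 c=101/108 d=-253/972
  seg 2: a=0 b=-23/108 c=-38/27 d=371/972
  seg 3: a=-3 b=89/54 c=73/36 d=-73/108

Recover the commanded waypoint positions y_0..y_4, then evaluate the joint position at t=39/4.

y_0=-3 y_1=-5 y_2=0 y_3=-3 y_4=0
S(39/4) = -2093/2304

y_0 = S_0(0) = a_0 = -3
y_1 = S_1(0) = a_1 = -5
y_2 = S_2(0) = a_2 = 0
y_3 = S_3(0) = a_3 = -3
y_4 = S_3(1) = 0
t_q=39/4 is in segment 3 (τ=3/4); S_3(τ)=-2093/2304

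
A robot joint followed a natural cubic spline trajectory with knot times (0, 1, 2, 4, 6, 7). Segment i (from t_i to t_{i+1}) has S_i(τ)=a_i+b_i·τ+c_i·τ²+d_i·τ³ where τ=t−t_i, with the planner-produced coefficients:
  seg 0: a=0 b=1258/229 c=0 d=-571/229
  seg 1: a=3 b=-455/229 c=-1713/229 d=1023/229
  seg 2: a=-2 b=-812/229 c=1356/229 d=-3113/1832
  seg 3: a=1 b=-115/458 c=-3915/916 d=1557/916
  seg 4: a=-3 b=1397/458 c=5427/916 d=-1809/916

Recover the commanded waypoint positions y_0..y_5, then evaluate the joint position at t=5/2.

y_0 = S_0(0) = a_0 = 0
y_1 = S_1(0) = a_1 = 3
y_2 = S_2(0) = a_2 = -2
y_3 = S_3(0) = a_3 = 1
y_4 = S_4(0) = a_4 = -3
y_5 = S_4(1) = 4
t_q=5/2 is in segment 2 (τ=1/2); S_2(τ)=-36713/14656

y_0=0 y_1=3 y_2=-2 y_3=1 y_4=-3 y_5=4
S(5/2) = -36713/14656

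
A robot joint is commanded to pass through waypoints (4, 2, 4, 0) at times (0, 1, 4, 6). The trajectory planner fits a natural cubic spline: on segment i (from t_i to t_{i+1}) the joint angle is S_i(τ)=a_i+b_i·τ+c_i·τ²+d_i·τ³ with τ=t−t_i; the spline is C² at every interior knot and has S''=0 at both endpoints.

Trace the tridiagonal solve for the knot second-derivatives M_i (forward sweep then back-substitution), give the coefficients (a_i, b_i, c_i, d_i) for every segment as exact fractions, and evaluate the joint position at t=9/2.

  seg 0: a=4 b=-530/213 c=0 d=104/213
  seg 1: a=2 b=-218/213 c=104/71 d=-64/213
  seg 2: a=4 b=-74/213 c=-88/71 d=44/213
S(9/2) = 503/142

Δ: Δ0=-2, Δ1=2/3, Δ2=-2
row 1: diag=8, rhs=16; c'=3/8, d'=2
row 2: denom=10−3·3/8=71/8; d'=(-16−3·2)/(71/8)=-176/71
back: M2=-176/71
back: M1=2−3/8·-176/71=208/71
M: M0=0, M1=208/71, M2=-176/71, M3=0
seg 0: a=4, c=M0/2=0, d=(M1−M0)/(6·1)=104/213, b=Δ0−h0·(2M0+M1)/6=-530/213
seg 1: a=2, c=M1/2=104/71, d=(M2−M1)/(6·3)=-64/213, b=Δ1−h1·(2M1+M2)/6=-218/213
seg 2: a=4, c=M2/2=-88/71, d=(M3−M2)/(6·2)=44/213, b=Δ2−h2·(2M2+M3)/6=-74/213
t_q=9/2 → seg 2, τ=1/2; S=4+-74/213·τ+-88/71·τ²+44/213·τ³=503/142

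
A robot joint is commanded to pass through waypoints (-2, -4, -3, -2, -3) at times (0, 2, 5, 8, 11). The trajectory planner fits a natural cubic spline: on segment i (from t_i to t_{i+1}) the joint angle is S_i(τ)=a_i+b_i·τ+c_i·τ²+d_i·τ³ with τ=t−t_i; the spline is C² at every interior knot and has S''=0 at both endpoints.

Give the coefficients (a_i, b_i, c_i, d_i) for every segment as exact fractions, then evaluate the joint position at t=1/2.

  seg 0: a=-2 b=-265/207 c=0 d=29/414
  seg 1: a=-4 b=-91/207 c=29/69 d=-101/1863
  seg 2: a=-3 b=128/207 c=-14/207 d=-17/1863
  seg 3: a=-2 b=-7/207 c=-31/207 d=31/1863
S(1/2) = -2905/1104

Δ: Δ0=-1, Δ1=1/3, Δ2=1/3, Δ3=-1/3
row 1: diag=10, rhs=8; c'=3/10, d'=4/5
row 2: denom=12−3·3/10=111/10; d'=(0−3·4/5)/(111/10)=-8/37
row 3: denom=12−3·10/37=414/37; d'=(-4−3·-8/37)/(414/37)=-62/207
back: M3=-62/207
back: M2=-8/37−10/37·-62/207=-28/207
back: M1=4/5−3/10·-28/207=58/69
M: M0=0, M1=58/69, M2=-28/207, M3=-62/207, M4=0
seg 0: a=-2, c=M0/2=0, d=(M1−M0)/(6·2)=29/414, b=Δ0−h0·(2M0+M1)/6=-265/207
seg 1: a=-4, c=M1/2=29/69, d=(M2−M1)/(6·3)=-101/1863, b=Δ1−h1·(2M1+M2)/6=-91/207
seg 2: a=-3, c=M2/2=-14/207, d=(M3−M2)/(6·3)=-17/1863, b=Δ2−h2·(2M2+M3)/6=128/207
seg 3: a=-2, c=M3/2=-31/207, d=(M4−M3)/(6·3)=31/1863, b=Δ3−h3·(2M3+M4)/6=-7/207
t_q=1/2 → seg 0, τ=1/2; S=-2+-265/207·τ+0·τ²+29/414·τ³=-2905/1104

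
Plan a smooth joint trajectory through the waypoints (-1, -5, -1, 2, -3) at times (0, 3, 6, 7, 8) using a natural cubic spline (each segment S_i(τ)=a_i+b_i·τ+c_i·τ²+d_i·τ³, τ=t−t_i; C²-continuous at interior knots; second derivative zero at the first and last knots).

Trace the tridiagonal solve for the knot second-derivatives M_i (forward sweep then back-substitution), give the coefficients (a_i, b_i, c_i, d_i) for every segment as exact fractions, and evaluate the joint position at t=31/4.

Δ: Δ0=-4/3, Δ1=4/3, Δ2=3, Δ3=-5
row 1: diag=12, rhs=16; c'=1/4, d'=4/3
row 2: denom=8−3·1/4=29/4; d'=(10−3·4/3)/(29/4)=24/29
row 3: denom=4−1·4/29=112/29; d'=(-48−1·24/29)/(112/29)=-177/14
back: M3=-177/14
back: M2=24/29−4/29·-177/14=18/7
back: M1=4/3−1/4·18/7=29/42
M: M0=0, M1=29/42, M2=18/7, M3=-177/14, M4=0
seg 0: a=-1, c=M0/2=0, d=(M1−M0)/(6·3)=29/756, b=Δ0−h0·(2M0+M1)/6=-47/28
seg 1: a=-5, c=M1/2=29/84, d=(M2−M1)/(6·3)=79/756, b=Δ1−h1·(2M1+M2)/6=-9/14
seg 2: a=-1, c=M2/2=9/7, d=(M3−M2)/(6·1)=-71/28, b=Δ2−h2·(2M2+M3)/6=17/4
seg 3: a=2, c=M3/2=-177/28, d=(M4−M3)/(6·1)=59/28, b=Δ3−h3·(2M3+M4)/6=-11/14
t_q=31/4 → seg 3, τ=3/4; S=2+-11/14·τ+-177/28·τ²+59/28·τ³=-2251/1792

  seg 0: a=-1 b=-47/28 c=0 d=29/756
  seg 1: a=-5 b=-9/14 c=29/84 d=79/756
  seg 2: a=-1 b=17/4 c=9/7 d=-71/28
  seg 3: a=2 b=-11/14 c=-177/28 d=59/28
S(31/4) = -2251/1792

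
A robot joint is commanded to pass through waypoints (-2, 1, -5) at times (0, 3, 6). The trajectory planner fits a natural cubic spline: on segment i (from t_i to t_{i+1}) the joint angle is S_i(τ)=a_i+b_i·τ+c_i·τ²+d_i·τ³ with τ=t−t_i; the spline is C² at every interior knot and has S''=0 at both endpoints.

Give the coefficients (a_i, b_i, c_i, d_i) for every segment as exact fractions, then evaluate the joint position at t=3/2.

  seg 0: a=-2 b=7/4 c=0 d=-1/12
  seg 1: a=1 b=-1/2 c=-3/4 d=1/12
S(3/2) = 11/32

Δ: Δ0=1, Δ1=-2
row 1: diag=12, rhs=-18; c'=1/4, d'=-3/2
back: M1=-3/2
M: M0=0, M1=-3/2, M2=0
seg 0: a=-2, c=M0/2=0, d=(M1−M0)/(6·3)=-1/12, b=Δ0−h0·(2M0+M1)/6=7/4
seg 1: a=1, c=M1/2=-3/4, d=(M2−M1)/(6·3)=1/12, b=Δ1−h1·(2M1+M2)/6=-1/2
t_q=3/2 → seg 0, τ=3/2; S=-2+7/4·τ+0·τ²+-1/12·τ³=11/32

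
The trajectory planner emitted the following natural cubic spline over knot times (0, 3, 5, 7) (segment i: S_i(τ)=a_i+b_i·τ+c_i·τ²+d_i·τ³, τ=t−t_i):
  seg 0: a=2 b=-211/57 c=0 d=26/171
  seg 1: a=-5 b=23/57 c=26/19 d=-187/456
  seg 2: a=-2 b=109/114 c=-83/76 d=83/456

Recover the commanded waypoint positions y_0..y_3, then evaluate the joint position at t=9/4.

y_0 = S_0(0) = a_0 = 2
y_1 = S_1(0) = a_1 = -5
y_2 = S_2(0) = a_2 = -2
y_3 = S_2(2) = -3
t_q=9/4 is in segment 0 (τ=9/4); S_0(τ)=-2795/608

y_0=2 y_1=-5 y_2=-2 y_3=-3
S(9/4) = -2795/608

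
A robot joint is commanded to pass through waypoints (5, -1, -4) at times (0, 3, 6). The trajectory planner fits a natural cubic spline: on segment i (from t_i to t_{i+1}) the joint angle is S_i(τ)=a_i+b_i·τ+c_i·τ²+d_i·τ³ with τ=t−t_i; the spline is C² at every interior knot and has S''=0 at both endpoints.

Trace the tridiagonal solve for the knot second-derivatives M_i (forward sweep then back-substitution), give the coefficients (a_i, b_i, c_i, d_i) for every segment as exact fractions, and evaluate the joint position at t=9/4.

Δ: Δ0=-2, Δ1=-1
row 1: diag=12, rhs=6; c'=1/4, d'=1/2
back: M1=1/2
M: M0=0, M1=1/2, M2=0
seg 0: a=5, c=M0/2=0, d=(M1−M0)/(6·3)=1/36, b=Δ0−h0·(2M0+M1)/6=-9/4
seg 1: a=-1, c=M1/2=1/4, d=(M2−M1)/(6·3)=-1/36, b=Δ1−h1·(2M1+M2)/6=-3/2
t_q=9/4 → seg 0, τ=9/4; S=5+-9/4·τ+0·τ²+1/36·τ³=65/256

  seg 0: a=5 b=-9/4 c=0 d=1/36
  seg 1: a=-1 b=-3/2 c=1/4 d=-1/36
S(9/4) = 65/256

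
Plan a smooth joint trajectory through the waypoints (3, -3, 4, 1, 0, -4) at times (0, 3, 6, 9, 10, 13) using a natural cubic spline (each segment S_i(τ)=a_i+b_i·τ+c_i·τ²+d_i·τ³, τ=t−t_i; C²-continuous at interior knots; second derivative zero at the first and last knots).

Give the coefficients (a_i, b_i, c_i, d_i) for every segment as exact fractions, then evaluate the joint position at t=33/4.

  seg 0: a=3 b=-2897/849 c=0 d=1199/7641
  seg 1: a=-3 b=700/849 c=1199/849 d=-772/2547
  seg 2: a=4 b=946/849 c=-1117/849 d=1556/7641
  seg 3: a=1 b=-1088/849 c=439/849 d=-200/849
  seg 4: a=0 b=-270/283 c=-161/849 d=161/7641
S(33/4) = 613/283

Δ: Δ0=-2, Δ1=7/3, Δ2=-1, Δ3=-1, Δ4=-4/3
row 1: diag=12, rhs=26; c'=1/4, d'=13/6
row 2: denom=12−3·1/4=45/4; d'=(-20−3·13/6)/(45/4)=-106/45
row 3: denom=8−3·4/15=36/5; d'=(0−3·-106/45)/(36/5)=53/54
row 4: denom=8−1·5/36=283/36; d'=(-2−1·53/54)/(283/36)=-322/849
back: M4=-322/849
back: M3=53/54−5/36·-322/849=878/849
back: M2=-106/45−4/15·878/849=-2234/849
back: M1=13/6−1/4·-2234/849=2398/849
M: M0=0, M1=2398/849, M2=-2234/849, M3=878/849, M4=-322/849, M5=0
seg 0: a=3, c=M0/2=0, d=(M1−M0)/(6·3)=1199/7641, b=Δ0−h0·(2M0+M1)/6=-2897/849
seg 1: a=-3, c=M1/2=1199/849, d=(M2−M1)/(6·3)=-772/2547, b=Δ1−h1·(2M1+M2)/6=700/849
seg 2: a=4, c=M2/2=-1117/849, d=(M3−M2)/(6·3)=1556/7641, b=Δ2−h2·(2M2+M3)/6=946/849
seg 3: a=1, c=M3/2=439/849, d=(M4−M3)/(6·1)=-200/849, b=Δ3−h3·(2M3+M4)/6=-1088/849
seg 4: a=0, c=M4/2=-161/849, d=(M5−M4)/(6·3)=161/7641, b=Δ4−h4·(2M4+M5)/6=-270/283
t_q=33/4 → seg 2, τ=9/4; S=4+946/849·τ+-1117/849·τ²+1556/7641·τ³=613/283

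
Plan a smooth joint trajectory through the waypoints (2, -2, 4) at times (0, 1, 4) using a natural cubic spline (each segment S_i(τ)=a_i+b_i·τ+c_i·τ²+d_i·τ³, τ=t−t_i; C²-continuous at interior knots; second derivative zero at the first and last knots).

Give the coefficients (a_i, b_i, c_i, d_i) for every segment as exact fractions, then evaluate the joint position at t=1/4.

Δ: Δ0=-4, Δ1=2
row 1: diag=8, rhs=36; c'=3/8, d'=9/2
back: M1=9/2
M: M0=0, M1=9/2, M2=0
seg 0: a=2, c=M0/2=0, d=(M1−M0)/(6·1)=3/4, b=Δ0−h0·(2M0+M1)/6=-19/4
seg 1: a=-2, c=M1/2=9/4, d=(M2−M1)/(6·3)=-1/4, b=Δ1−h1·(2M1+M2)/6=-5/2
t_q=1/4 → seg 0, τ=1/4; S=2+-19/4·τ+0·τ²+3/4·τ³=211/256

  seg 0: a=2 b=-19/4 c=0 d=3/4
  seg 1: a=-2 b=-5/2 c=9/4 d=-1/4
S(1/4) = 211/256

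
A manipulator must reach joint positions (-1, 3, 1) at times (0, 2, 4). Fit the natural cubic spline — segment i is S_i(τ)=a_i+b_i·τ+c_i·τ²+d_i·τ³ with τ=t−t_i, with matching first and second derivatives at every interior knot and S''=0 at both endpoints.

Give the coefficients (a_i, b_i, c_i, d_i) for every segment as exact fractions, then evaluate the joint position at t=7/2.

  seg 0: a=-1 b=11/4 c=0 d=-3/16
  seg 1: a=3 b=1/2 c=-9/8 d=3/16
S(7/2) = 237/128

Δ: Δ0=2, Δ1=-1
row 1: diag=8, rhs=-18; c'=1/4, d'=-9/4
back: M1=-9/4
M: M0=0, M1=-9/4, M2=0
seg 0: a=-1, c=M0/2=0, d=(M1−M0)/(6·2)=-3/16, b=Δ0−h0·(2M0+M1)/6=11/4
seg 1: a=3, c=M1/2=-9/8, d=(M2−M1)/(6·2)=3/16, b=Δ1−h1·(2M1+M2)/6=1/2
t_q=7/2 → seg 1, τ=3/2; S=3+1/2·τ+-9/8·τ²+3/16·τ³=237/128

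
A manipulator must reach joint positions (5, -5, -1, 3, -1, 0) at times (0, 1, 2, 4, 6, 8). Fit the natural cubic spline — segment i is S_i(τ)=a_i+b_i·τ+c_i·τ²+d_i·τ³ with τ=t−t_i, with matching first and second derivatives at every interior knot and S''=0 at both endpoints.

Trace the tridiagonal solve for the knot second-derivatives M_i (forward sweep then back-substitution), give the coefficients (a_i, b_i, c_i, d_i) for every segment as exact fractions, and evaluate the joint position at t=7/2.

  seg 0: a=5 b=-8579/626 c=0 d=2319/626
  seg 1: a=-5 b=-811/313 c=6957/626 d=-2831/626
  seg 2: a=-1 b=3799/626 c=-768/313 d=525/2504
  seg 3: a=3 b=-385/313 c=-1497/1252 d=1015/2504
  seg 4: a=-1 b=-719/626 c=387/313 d=-129/626
S(7/2) = 65903/20032

Δ: Δ0=-10, Δ1=4, Δ2=2, Δ3=-2, Δ4=1/2
row 1: diag=4, rhs=84; c'=1/4, d'=21
row 2: denom=6−1·1/4=23/4; d'=(-12−1·21)/(23/4)=-132/23
row 3: denom=8−2·8/23=168/23; d'=(-24−2·-132/23)/(168/23)=-12/7
row 4: denom=8−2·23/84=313/42; d'=(15−2·-12/7)/(313/42)=774/313
back: M4=774/313
back: M3=-12/7−23/84·774/313=-1497/626
back: M2=-132/23−8/23·-1497/626=-1536/313
back: M1=21−1/4·-1536/313=6957/313
M: M0=0, M1=6957/313, M2=-1536/313, M3=-1497/626, M4=774/313, M5=0
seg 0: a=5, c=M0/2=0, d=(M1−M0)/(6·1)=2319/626, b=Δ0−h0·(2M0+M1)/6=-8579/626
seg 1: a=-5, c=M1/2=6957/626, d=(M2−M1)/(6·1)=-2831/626, b=Δ1−h1·(2M1+M2)/6=-811/313
seg 2: a=-1, c=M2/2=-768/313, d=(M3−M2)/(6·2)=525/2504, b=Δ2−h2·(2M2+M3)/6=3799/626
seg 3: a=3, c=M3/2=-1497/1252, d=(M4−M3)/(6·2)=1015/2504, b=Δ3−h3·(2M3+M4)/6=-385/313
seg 4: a=-1, c=M4/2=387/313, d=(M5−M4)/(6·2)=-129/626, b=Δ4−h4·(2M4+M5)/6=-719/626
t_q=7/2 → seg 2, τ=3/2; S=-1+3799/626·τ+-768/313·τ²+525/2504·τ³=65903/20032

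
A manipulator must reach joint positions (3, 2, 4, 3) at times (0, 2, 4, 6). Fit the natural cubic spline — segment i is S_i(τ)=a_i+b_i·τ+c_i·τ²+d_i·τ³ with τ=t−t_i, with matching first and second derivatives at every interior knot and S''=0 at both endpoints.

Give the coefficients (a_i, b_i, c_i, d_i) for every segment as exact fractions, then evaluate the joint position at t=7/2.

Δ: Δ0=-1/2, Δ1=1, Δ2=-1/2
row 1: diag=8, rhs=9; c'=1/4, d'=9/8
row 2: denom=8−2·1/4=15/2; d'=(-9−2·9/8)/(15/2)=-3/2
back: M2=-3/2
back: M1=9/8−1/4·-3/2=3/2
M: M0=0, M1=3/2, M2=-3/2, M3=0
seg 0: a=3, c=M0/2=0, d=(M1−M0)/(6·2)=1/8, b=Δ0−h0·(2M0+M1)/6=-1
seg 1: a=2, c=M1/2=3/4, d=(M2−M1)/(6·2)=-1/4, b=Δ1−h1·(2M1+M2)/6=1/2
seg 2: a=4, c=M2/2=-3/4, d=(M3−M2)/(6·2)=1/8, b=Δ2−h2·(2M2+M3)/6=1/2
t_q=7/2 → seg 1, τ=3/2; S=2+1/2·τ+3/4·τ²+-1/4·τ³=115/32

  seg 0: a=3 b=-1 c=0 d=1/8
  seg 1: a=2 b=1/2 c=3/4 d=-1/4
  seg 2: a=4 b=1/2 c=-3/4 d=1/8
S(7/2) = 115/32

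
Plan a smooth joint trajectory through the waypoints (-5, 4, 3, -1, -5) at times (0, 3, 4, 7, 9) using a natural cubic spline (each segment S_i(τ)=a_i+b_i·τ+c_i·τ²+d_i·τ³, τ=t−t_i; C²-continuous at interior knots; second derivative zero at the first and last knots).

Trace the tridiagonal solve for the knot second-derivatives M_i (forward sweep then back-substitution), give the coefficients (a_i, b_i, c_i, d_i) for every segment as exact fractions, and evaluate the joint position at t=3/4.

  seg 0: a=-5 b=1261/279 c=0 d=-424/2511
  seg 1: a=4 b=-11/279 c=-424/279 d=52/93
  seg 2: a=3 b=-391/279 c=44/279 d=-113/2511
  seg 3: a=-1 b=-466/279 c=-23/93 d=23/558
S(3/4) = -417/248

Δ: Δ0=3, Δ1=-1, Δ2=-4/3, Δ3=-2
row 1: diag=8, rhs=-24; c'=1/8, d'=-3
row 2: denom=8−1·1/8=63/8; d'=(-2−1·-3)/(63/8)=8/63
row 3: denom=10−3·8/21=62/7; d'=(-4−3·8/63)/(62/7)=-46/93
back: M3=-46/93
back: M2=8/63−8/21·-46/93=88/279
back: M1=-3−1/8·88/279=-848/279
M: M0=0, M1=-848/279, M2=88/279, M3=-46/93, M4=0
seg 0: a=-5, c=M0/2=0, d=(M1−M0)/(6·3)=-424/2511, b=Δ0−h0·(2M0+M1)/6=1261/279
seg 1: a=4, c=M1/2=-424/279, d=(M2−M1)/(6·1)=52/93, b=Δ1−h1·(2M1+M2)/6=-11/279
seg 2: a=3, c=M2/2=44/279, d=(M3−M2)/(6·3)=-113/2511, b=Δ2−h2·(2M2+M3)/6=-391/279
seg 3: a=-1, c=M3/2=-23/93, d=(M4−M3)/(6·2)=23/558, b=Δ3−h3·(2M3+M4)/6=-466/279
t_q=3/4 → seg 0, τ=3/4; S=-5+1261/279·τ+0·τ²+-424/2511·τ³=-417/248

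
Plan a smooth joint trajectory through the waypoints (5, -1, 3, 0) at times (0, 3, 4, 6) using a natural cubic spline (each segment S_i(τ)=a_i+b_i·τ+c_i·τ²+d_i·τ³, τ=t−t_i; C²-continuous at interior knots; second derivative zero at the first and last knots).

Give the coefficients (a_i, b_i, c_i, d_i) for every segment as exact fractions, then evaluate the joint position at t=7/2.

Δ: Δ0=-2, Δ1=4, Δ2=-3/2
row 1: diag=8, rhs=36; c'=1/8, d'=9/2
row 2: denom=6−1·1/8=47/8; d'=(-33−1·9/2)/(47/8)=-300/47
back: M2=-300/47
back: M1=9/2−1/8·-300/47=249/47
M: M0=0, M1=249/47, M2=-300/47, M3=0
seg 0: a=5, c=M0/2=0, d=(M1−M0)/(6·3)=83/282, b=Δ0−h0·(2M0+M1)/6=-437/94
seg 1: a=-1, c=M1/2=249/94, d=(M2−M1)/(6·1)=-183/94, b=Δ1−h1·(2M1+M2)/6=155/47
seg 2: a=3, c=M2/2=-150/47, d=(M3−M2)/(6·2)=25/47, b=Δ2−h2·(2M2+M3)/6=259/94
t_q=7/2 → seg 1, τ=1/2; S=-1+155/47·τ+249/94·τ²+-183/94·τ³=803/752

  seg 0: a=5 b=-437/94 c=0 d=83/282
  seg 1: a=-1 b=155/47 c=249/94 d=-183/94
  seg 2: a=3 b=259/94 c=-150/47 d=25/47
S(7/2) = 803/752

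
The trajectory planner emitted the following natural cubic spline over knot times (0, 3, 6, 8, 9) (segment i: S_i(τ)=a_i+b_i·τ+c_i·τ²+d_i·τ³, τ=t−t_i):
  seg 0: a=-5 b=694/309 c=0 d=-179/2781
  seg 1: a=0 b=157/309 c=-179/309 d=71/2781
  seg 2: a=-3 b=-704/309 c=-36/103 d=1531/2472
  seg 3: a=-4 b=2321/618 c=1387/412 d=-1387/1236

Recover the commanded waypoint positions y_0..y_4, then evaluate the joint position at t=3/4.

y_0 = S_0(0) = a_0 = -5
y_1 = S_1(0) = a_1 = 0
y_2 = S_2(0) = a_2 = -3
y_3 = S_3(0) = a_3 = -4
y_4 = S_3(1) = 2
t_q=3/4 is in segment 0 (τ=3/4); S_0(τ)=-22035/6592

y_0=-5 y_1=0 y_2=-3 y_3=-4 y_4=2
S(3/4) = -22035/6592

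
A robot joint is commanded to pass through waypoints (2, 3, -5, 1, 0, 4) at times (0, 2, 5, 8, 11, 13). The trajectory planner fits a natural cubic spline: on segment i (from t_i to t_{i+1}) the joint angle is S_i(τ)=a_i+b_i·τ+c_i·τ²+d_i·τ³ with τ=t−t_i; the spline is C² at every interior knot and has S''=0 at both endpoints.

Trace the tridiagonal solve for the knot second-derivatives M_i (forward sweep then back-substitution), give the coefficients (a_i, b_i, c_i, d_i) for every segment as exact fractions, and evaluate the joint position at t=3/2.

  seg 0: a=2 b=3829/2538 c=0 d=-320/1269
  seg 1: a=3 b=-3851/2538 c=-640/423 d=8603/22842
  seg 2: a=-5 b=-541/1269 c=4763/2538 d=-173/486
  seg 3: a=1 b=3103/2538 c=-1684/1269 d=6155/22842
  seg 4: a=0 b=680/1269 c=929/846 d=-929/5076
S(3/2) = 5773/1692

Δ: Δ0=1/2, Δ1=-8/3, Δ2=2, Δ3=-1/3, Δ4=2
row 1: diag=10, rhs=-19; c'=3/10, d'=-19/10
row 2: denom=12−3·3/10=111/10; d'=(28−3·-19/10)/(111/10)=337/111
row 3: denom=12−3·10/37=414/37; d'=(-14−3·337/111)/(414/37)=-95/46
row 4: denom=10−3·37/138=423/46; d'=(14−3·-95/46)/(423/46)=929/423
back: M4=929/423
back: M3=-95/46−37/138·929/423=-3368/1269
back: M2=337/111−10/37·-3368/1269=4763/1269
back: M1=-19/10−3/10·4763/1269=-1280/423
M: M0=0, M1=-1280/423, M2=4763/1269, M3=-3368/1269, M4=929/423, M5=0
seg 0: a=2, c=M0/2=0, d=(M1−M0)/(6·2)=-320/1269, b=Δ0−h0·(2M0+M1)/6=3829/2538
seg 1: a=3, c=M1/2=-640/423, d=(M2−M1)/(6·3)=8603/22842, b=Δ1−h1·(2M1+M2)/6=-3851/2538
seg 2: a=-5, c=M2/2=4763/2538, d=(M3−M2)/(6·3)=-173/486, b=Δ2−h2·(2M2+M3)/6=-541/1269
seg 3: a=1, c=M3/2=-1684/1269, d=(M4−M3)/(6·3)=6155/22842, b=Δ3−h3·(2M3+M4)/6=3103/2538
seg 4: a=0, c=M4/2=929/846, d=(M5−M4)/(6·2)=-929/5076, b=Δ4−h4·(2M4+M5)/6=680/1269
t_q=3/2 → seg 0, τ=3/2; S=2+3829/2538·τ+0·τ²+-320/1269·τ³=5773/1692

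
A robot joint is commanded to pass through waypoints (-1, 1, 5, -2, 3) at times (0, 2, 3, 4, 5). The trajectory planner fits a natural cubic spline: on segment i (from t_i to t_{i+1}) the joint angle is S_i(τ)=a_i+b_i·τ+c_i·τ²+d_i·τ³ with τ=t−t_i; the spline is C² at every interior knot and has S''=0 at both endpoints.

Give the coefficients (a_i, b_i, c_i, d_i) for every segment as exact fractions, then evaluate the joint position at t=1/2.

Δ: Δ0=1, Δ1=4, Δ2=-7, Δ3=5
row 1: diag=6, rhs=18; c'=1/6, d'=3
row 2: denom=4−1·1/6=23/6; d'=(-66−1·3)/(23/6)=-18
row 3: denom=4−1·6/23=86/23; d'=(72−1·-18)/(86/23)=1035/43
back: M3=1035/43
back: M2=-18−6/23·1035/43=-1044/43
back: M1=3−1/6·-1044/43=303/43
M: M0=0, M1=303/43, M2=-1044/43, M3=1035/43, M4=0
seg 0: a=-1, c=M0/2=0, d=(M1−M0)/(6·2)=101/172, b=Δ0−h0·(2M0+M1)/6=-58/43
seg 1: a=1, c=M1/2=303/86, d=(M2−M1)/(6·1)=-449/86, b=Δ1−h1·(2M1+M2)/6=245/43
seg 2: a=5, c=M2/2=-522/43, d=(M3−M2)/(6·1)=693/86, b=Δ2−h2·(2M2+M3)/6=-251/86
seg 3: a=-2, c=M3/2=1035/86, d=(M4−M3)/(6·1)=-345/86, b=Δ3−h3·(2M3+M4)/6=-130/43
t_q=1/2 → seg 0, τ=1/2; S=-1+-58/43·τ+0·τ²+101/172·τ³=-2203/1376

  seg 0: a=-1 b=-58/43 c=0 d=101/172
  seg 1: a=1 b=245/43 c=303/86 d=-449/86
  seg 2: a=5 b=-251/86 c=-522/43 d=693/86
  seg 3: a=-2 b=-130/43 c=1035/86 d=-345/86
S(1/2) = -2203/1376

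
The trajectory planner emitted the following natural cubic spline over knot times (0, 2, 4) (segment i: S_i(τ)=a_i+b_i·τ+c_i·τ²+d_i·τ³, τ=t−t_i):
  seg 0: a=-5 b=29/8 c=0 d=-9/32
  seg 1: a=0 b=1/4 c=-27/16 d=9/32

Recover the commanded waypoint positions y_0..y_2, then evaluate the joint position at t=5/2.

y_0 = S_0(0) = a_0 = -5
y_1 = S_1(0) = a_1 = 0
y_2 = S_1(2) = -4
t_q=5/2 is in segment 1 (τ=1/2); S_1(τ)=-67/256

y_0=-5 y_1=0 y_2=-4
S(5/2) = -67/256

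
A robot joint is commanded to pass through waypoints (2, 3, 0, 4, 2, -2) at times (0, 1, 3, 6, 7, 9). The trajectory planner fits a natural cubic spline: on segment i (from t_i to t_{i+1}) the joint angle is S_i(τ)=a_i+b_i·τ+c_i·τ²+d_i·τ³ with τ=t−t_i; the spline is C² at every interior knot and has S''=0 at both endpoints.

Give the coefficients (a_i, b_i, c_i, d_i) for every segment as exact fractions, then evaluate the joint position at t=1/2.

  seg 0: a=2 b=11203/6924 c=0 d=-4279/6924
  seg 1: a=3 b=-817/3462 c=-4279/2308 d=8461/13848
  seg 2: a=0 b=-554/1731 c=2091/1154 d=-485/1154
  seg 3: a=4 b=-2755/3462 c=-1137/577 d=2653/3462
  seg 4: a=2 b=-4220/1731 c=379/1154 d=-379/6924
S(1/2) = 50439/18464

Δ: Δ0=1, Δ1=-3/2, Δ2=4/3, Δ3=-2, Δ4=-2
row 1: diag=6, rhs=-15; c'=1/3, d'=-5/2
row 2: denom=10−2·1/3=28/3; d'=(17−2·-5/2)/(28/3)=33/14
row 3: denom=8−3·9/28=197/28; d'=(-20−3·33/14)/(197/28)=-758/197
row 4: denom=6−1·28/197=1154/197; d'=(0−1·-758/197)/(1154/197)=379/577
back: M4=379/577
back: M3=-758/197−28/197·379/577=-2274/577
back: M2=33/14−9/28·-2274/577=2091/577
back: M1=-5/2−1/3·2091/577=-4279/1154
M: M0=0, M1=-4279/1154, M2=2091/577, M3=-2274/577, M4=379/577, M5=0
seg 0: a=2, c=M0/2=0, d=(M1−M0)/(6·1)=-4279/6924, b=Δ0−h0·(2M0+M1)/6=11203/6924
seg 1: a=3, c=M1/2=-4279/2308, d=(M2−M1)/(6·2)=8461/13848, b=Δ1−h1·(2M1+M2)/6=-817/3462
seg 2: a=0, c=M2/2=2091/1154, d=(M3−M2)/(6·3)=-485/1154, b=Δ2−h2·(2M2+M3)/6=-554/1731
seg 3: a=4, c=M3/2=-1137/577, d=(M4−M3)/(6·1)=2653/3462, b=Δ3−h3·(2M3+M4)/6=-2755/3462
seg 4: a=2, c=M4/2=379/1154, d=(M5−M4)/(6·2)=-379/6924, b=Δ4−h4·(2M4+M5)/6=-4220/1731
t_q=1/2 → seg 0, τ=1/2; S=2+11203/6924·τ+0·τ²+-4279/6924·τ³=50439/18464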